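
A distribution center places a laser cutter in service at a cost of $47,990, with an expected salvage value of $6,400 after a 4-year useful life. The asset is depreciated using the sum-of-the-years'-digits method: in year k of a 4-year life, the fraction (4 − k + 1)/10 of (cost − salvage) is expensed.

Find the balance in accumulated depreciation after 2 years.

$29,113

Depreciable base = $47,990 − $6,400 = $41,590.
Sum of the years' digits = 4+3+2+1 = 10.
Year 1: $41,590 × 4/10 = $16,636. Book value $31,354.
Year 2: $41,590 × 3/10 = $12,477. Book value $18,877.
Accumulated through year 2 = $47,990 − $18,877 = $29,113.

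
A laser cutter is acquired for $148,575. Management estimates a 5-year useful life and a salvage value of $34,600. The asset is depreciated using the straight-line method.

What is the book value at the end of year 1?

$125,780

Depreciable base = $148,575 − $34,600 = $113,975.
Annual expense = $113,975 / 5 = $22,795.
End of year 1: book value $125,780.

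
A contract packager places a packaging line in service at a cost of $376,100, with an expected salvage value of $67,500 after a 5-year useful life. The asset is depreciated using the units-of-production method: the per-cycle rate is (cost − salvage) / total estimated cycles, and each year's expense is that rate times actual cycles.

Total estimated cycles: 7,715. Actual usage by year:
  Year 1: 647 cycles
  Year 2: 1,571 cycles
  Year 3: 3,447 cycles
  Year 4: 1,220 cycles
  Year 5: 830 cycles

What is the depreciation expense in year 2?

Depreciable base = $376,100 − $67,500 = $308,600.
Rate = $308,600 / 7,715 cycles = $40 per cycle.
Year 1: 647 × $40 = $25,880. Book value $350,220.
Year 2: 1,571 × $40 = $62,840. Book value $287,380.

$62,840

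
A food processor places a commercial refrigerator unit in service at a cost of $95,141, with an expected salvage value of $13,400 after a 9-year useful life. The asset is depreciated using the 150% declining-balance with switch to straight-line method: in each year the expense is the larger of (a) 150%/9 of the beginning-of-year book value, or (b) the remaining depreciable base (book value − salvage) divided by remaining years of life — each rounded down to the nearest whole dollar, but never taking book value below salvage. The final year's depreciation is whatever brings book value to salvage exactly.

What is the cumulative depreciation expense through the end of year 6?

$63,276

Depreciable base = $95,141 − $13,400 = $81,741.
Year 1: DB = ⌊$95,141 × 150%/9⌋ = $15,856; SL = ⌊$81,741/9⌋ = $9,082 → take DB $15,856. Book value $79,285.
Year 2: DB = ⌊$79,285 × 150%/9⌋ = $13,214; SL = ⌊$65,885/8⌋ = $8,235 → take DB $13,214. Book value $66,071.
Year 3: DB = ⌊$66,071 × 150%/9⌋ = $11,011; SL = ⌊$52,671/7⌋ = $7,524 → take DB $11,011. Book value $55,060.
Year 4: DB = ⌊$55,060 × 150%/9⌋ = $9,176; SL = ⌊$41,660/6⌋ = $6,943 → take DB $9,176. Book value $45,884.
Year 5: DB = ⌊$45,884 × 150%/9⌋ = $7,647; SL = ⌊$32,484/5⌋ = $6,496 → take DB $7,647. Book value $38,237.
Year 6: DB = ⌊$38,237 × 150%/9⌋ = $6,372; SL = ⌊$24,837/4⌋ = $6,209 → take DB $6,372. Book value $31,865.
Accumulated through year 6 = $95,141 − $31,865 = $63,276.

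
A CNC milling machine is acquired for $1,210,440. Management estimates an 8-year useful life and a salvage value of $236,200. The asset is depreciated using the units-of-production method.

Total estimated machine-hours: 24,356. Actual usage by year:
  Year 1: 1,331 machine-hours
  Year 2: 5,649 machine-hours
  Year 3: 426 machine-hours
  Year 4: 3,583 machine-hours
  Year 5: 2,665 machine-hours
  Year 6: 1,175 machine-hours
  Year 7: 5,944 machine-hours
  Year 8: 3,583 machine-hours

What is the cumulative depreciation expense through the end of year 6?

$593,160

Depreciable base = $1,210,440 − $236,200 = $974,240.
Rate = $974,240 / 24,356 machine-hours = $40 per machine-hour.
Year 1: 1,331 × $40 = $53,240. Book value $1,157,200.
Year 2: 5,649 × $40 = $225,960. Book value $931,240.
Year 3: 426 × $40 = $17,040. Book value $914,200.
Year 4: 3,583 × $40 = $143,320. Book value $770,880.
Year 5: 2,665 × $40 = $106,600. Book value $664,280.
Year 6: 1,175 × $40 = $47,000. Book value $617,280.
Accumulated through year 6 = $1,210,440 − $617,280 = $593,160.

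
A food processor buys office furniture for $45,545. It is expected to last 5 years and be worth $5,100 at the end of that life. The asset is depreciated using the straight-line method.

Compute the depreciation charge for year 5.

Depreciable base = $45,545 − $5,100 = $40,445.
Annual expense = $40,445 / 5 = $8,089.

$8,089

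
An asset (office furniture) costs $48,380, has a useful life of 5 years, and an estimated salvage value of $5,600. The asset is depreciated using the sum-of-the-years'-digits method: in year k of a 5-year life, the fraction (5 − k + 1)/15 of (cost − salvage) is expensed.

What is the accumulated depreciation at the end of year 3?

$34,224

Depreciable base = $48,380 − $5,600 = $42,780.
Sum of the years' digits = 5+4+3+2+1 = 15.
Year 1: $42,780 × 5/15 = $14,260. Book value $34,120.
Year 2: $42,780 × 4/15 = $11,408. Book value $22,712.
Year 3: $42,780 × 3/15 = $8,556. Book value $14,156.
Accumulated through year 3 = $48,380 − $14,156 = $34,224.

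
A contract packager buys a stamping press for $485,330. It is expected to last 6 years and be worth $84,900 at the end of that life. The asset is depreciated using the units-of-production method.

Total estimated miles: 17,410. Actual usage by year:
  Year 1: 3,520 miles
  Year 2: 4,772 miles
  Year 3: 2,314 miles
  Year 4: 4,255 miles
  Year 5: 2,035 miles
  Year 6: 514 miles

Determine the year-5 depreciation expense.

Depreciable base = $485,330 − $84,900 = $400,430.
Rate = $400,430 / 17,410 miles = $23 per mile.
Year 1: 3,520 × $23 = $80,960. Book value $404,370.
Year 2: 4,772 × $23 = $109,756. Book value $294,614.
Year 3: 2,314 × $23 = $53,222. Book value $241,392.
Year 4: 4,255 × $23 = $97,865. Book value $143,527.
Year 5: 2,035 × $23 = $46,805. Book value $96,722.

$46,805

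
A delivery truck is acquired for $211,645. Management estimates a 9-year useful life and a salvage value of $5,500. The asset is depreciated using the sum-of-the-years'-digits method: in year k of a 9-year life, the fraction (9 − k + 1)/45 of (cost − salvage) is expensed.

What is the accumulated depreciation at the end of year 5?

Depreciable base = $211,645 − $5,500 = $206,145.
Sum of the years' digits = 9+8+7+6+5+4+3+2+1 = 45.
Year 1: $206,145 × 9/45 = $41,229. Book value $170,416.
Year 2: $206,145 × 8/45 = $36,648. Book value $133,768.
Year 3: $206,145 × 7/45 = $32,067. Book value $101,701.
Year 4: $206,145 × 6/45 = $27,486. Book value $74,215.
Year 5: $206,145 × 5/45 = $22,905. Book value $51,310.
Accumulated through year 5 = $211,645 − $51,310 = $160,335.

$160,335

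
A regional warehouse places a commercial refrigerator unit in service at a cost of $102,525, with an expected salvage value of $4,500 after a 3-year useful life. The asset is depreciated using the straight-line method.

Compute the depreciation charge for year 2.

$32,675

Depreciable base = $102,525 − $4,500 = $98,025.
Annual expense = $98,025 / 3 = $32,675.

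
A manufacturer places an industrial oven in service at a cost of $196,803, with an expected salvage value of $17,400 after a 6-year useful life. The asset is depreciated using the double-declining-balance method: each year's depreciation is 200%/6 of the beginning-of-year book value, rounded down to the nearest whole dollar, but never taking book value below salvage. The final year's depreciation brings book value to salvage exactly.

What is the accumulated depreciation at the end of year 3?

Depreciable base = $196,803 − $17,400 = $179,403.
Year 1: ⌊$196,803 × 200%/6⌋ = $65,601. Book value $131,202.
Year 2: ⌊$131,202 × 200%/6⌋ = $43,734. Book value $87,468.
Year 3: ⌊$87,468 × 200%/6⌋ = $29,156. Book value $58,312.
Accumulated through year 3 = $196,803 − $58,312 = $138,491.

$138,491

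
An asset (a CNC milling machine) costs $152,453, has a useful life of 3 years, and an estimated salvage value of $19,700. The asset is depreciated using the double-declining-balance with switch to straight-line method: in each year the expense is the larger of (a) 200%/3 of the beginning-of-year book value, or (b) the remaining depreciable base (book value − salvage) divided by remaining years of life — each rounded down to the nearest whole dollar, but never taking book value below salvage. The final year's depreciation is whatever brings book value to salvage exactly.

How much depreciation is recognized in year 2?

$31,118

Depreciable base = $152,453 − $19,700 = $132,753.
Year 1: DB = ⌊$152,453 × 200%/3⌋ = $101,635; SL = ⌊$132,753/3⌋ = $44,251 → take DB $101,635. Book value $50,818.
Year 2: DB = ⌊$50,818 × 200%/3⌋ = $33,878; SL = ⌊$31,118/2⌋ = $15,559 → take DB $33,878, capped at $31,118. Book value $19,700.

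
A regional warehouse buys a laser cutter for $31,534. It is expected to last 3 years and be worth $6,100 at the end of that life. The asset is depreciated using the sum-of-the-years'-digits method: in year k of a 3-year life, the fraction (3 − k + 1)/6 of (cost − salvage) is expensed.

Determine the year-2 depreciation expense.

$8,478

Depreciable base = $31,534 − $6,100 = $25,434.
Sum of the years' digits = 3+2+1 = 6.
Year 1: $25,434 × 3/6 = $12,717. Book value $18,817.
Year 2: $25,434 × 2/6 = $8,478. Book value $10,339.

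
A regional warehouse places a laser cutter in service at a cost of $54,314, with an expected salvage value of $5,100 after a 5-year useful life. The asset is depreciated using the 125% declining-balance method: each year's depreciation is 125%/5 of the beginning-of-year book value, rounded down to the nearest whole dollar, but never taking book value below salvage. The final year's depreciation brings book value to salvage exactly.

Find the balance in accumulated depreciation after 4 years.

$37,128

Depreciable base = $54,314 − $5,100 = $49,214.
Year 1: ⌊$54,314 × 125%/5⌋ = $13,578. Book value $40,736.
Year 2: ⌊$40,736 × 125%/5⌋ = $10,184. Book value $30,552.
Year 3: ⌊$30,552 × 125%/5⌋ = $7,638. Book value $22,914.
Year 4: ⌊$22,914 × 125%/5⌋ = $5,728. Book value $17,186.
Accumulated through year 4 = $54,314 − $17,186 = $37,128.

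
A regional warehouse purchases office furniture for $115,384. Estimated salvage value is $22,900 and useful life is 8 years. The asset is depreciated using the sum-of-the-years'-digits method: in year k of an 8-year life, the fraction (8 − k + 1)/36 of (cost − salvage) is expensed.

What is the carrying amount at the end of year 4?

Depreciable base = $115,384 − $22,900 = $92,484.
Sum of the years' digits = 8+7+6+5+4+3+2+1 = 36.
Year 1: $92,484 × 8/36 = $20,552. Book value $94,832.
Year 2: $92,484 × 7/36 = $17,983. Book value $76,849.
Year 3: $92,484 × 6/36 = $15,414. Book value $61,435.
Year 4: $92,484 × 5/36 = $12,845. Book value $48,590.

$48,590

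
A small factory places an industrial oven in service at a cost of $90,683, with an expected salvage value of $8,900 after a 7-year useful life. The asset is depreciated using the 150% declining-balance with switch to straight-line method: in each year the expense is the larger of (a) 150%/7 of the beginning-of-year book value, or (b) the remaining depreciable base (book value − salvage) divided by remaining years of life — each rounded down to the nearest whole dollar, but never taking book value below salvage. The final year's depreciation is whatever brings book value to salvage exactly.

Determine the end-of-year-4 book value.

Depreciable base = $90,683 − $8,900 = $81,783.
Year 1: DB = ⌊$90,683 × 150%/7⌋ = $19,432; SL = ⌊$81,783/7⌋ = $11,683 → take DB $19,432. Book value $71,251.
Year 2: DB = ⌊$71,251 × 150%/7⌋ = $15,268; SL = ⌊$62,351/6⌋ = $10,391 → take DB $15,268. Book value $55,983.
Year 3: DB = ⌊$55,983 × 150%/7⌋ = $11,996; SL = ⌊$47,083/5⌋ = $9,416 → take DB $11,996. Book value $43,987.
Year 4: DB = ⌊$43,987 × 150%/7⌋ = $9,425; SL = ⌊$35,087/4⌋ = $8,771 → take DB $9,425. Book value $34,562.

$34,562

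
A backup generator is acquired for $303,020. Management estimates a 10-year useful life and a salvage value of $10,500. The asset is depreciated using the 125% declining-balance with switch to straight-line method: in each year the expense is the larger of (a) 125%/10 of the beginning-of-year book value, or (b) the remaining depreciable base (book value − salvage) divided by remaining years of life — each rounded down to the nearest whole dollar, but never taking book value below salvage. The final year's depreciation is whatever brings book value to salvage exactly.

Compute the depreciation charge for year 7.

$27,500

Depreciable base = $303,020 − $10,500 = $292,520.
Year 1: DB = ⌊$303,020 × 125%/10⌋ = $37,877; SL = ⌊$292,520/10⌋ = $29,252 → take DB $37,877. Book value $265,143.
Year 2: DB = ⌊$265,143 × 125%/10⌋ = $33,142; SL = ⌊$254,643/9⌋ = $28,293 → take DB $33,142. Book value $232,001.
Year 3: DB = ⌊$232,001 × 125%/10⌋ = $29,000; SL = ⌊$221,501/8⌋ = $27,687 → take DB $29,000. Book value $203,001.
Year 4: DB = ⌊$203,001 × 125%/10⌋ = $25,375; SL = ⌊$192,501/7⌋ = $27,500 → take SL $27,500. Book value $175,501.
Year 5: DB = ⌊$175,501 × 125%/10⌋ = $21,937; SL = ⌊$165,001/6⌋ = $27,500 → take SL $27,500. Book value $148,001.
Year 6: DB = ⌊$148,001 × 125%/10⌋ = $18,500; SL = ⌊$137,501/5⌋ = $27,500 → take SL $27,500. Book value $120,501.
Year 7: DB = ⌊$120,501 × 125%/10⌋ = $15,062; SL = ⌊$110,001/4⌋ = $27,500 → take SL $27,500. Book value $93,001.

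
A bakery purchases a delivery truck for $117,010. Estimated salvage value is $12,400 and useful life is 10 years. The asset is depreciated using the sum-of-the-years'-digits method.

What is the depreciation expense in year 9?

$3,804

Depreciable base = $117,010 − $12,400 = $104,610.
Sum of the years' digits = 10+9+8+7+6+5+4+3+2+1 = 55.
Year 1: $104,610 × 10/55 = $19,020. Book value $97,990.
Year 2: $104,610 × 9/55 = $17,118. Book value $80,872.
Year 3: $104,610 × 8/55 = $15,216. Book value $65,656.
Year 4: $104,610 × 7/55 = $13,314. Book value $52,342.
Year 5: $104,610 × 6/55 = $11,412. Book value $40,930.
Year 6: $104,610 × 5/55 = $9,510. Book value $31,420.
Year 7: $104,610 × 4/55 = $7,608. Book value $23,812.
Year 8: $104,610 × 3/55 = $5,706. Book value $18,106.
Year 9: $104,610 × 2/55 = $3,804. Book value $14,302.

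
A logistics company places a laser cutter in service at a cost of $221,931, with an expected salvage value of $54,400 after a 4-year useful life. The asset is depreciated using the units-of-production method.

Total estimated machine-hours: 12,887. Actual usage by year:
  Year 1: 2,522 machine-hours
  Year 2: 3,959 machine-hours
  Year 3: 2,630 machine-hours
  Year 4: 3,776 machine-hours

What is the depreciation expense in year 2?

Depreciable base = $221,931 − $54,400 = $167,531.
Rate = $167,531 / 12,887 machine-hours = $13 per machine-hour.
Year 1: 2,522 × $13 = $32,786. Book value $189,145.
Year 2: 3,959 × $13 = $51,467. Book value $137,678.

$51,467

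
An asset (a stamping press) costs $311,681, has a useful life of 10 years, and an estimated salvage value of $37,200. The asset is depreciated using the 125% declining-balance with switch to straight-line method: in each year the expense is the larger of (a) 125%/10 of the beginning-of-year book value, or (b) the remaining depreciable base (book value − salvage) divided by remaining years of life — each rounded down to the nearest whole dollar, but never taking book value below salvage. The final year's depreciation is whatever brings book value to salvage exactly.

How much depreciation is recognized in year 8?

$24,251

Depreciable base = $311,681 − $37,200 = $274,481.
Year 1: DB = ⌊$311,681 × 125%/10⌋ = $38,960; SL = ⌊$274,481/10⌋ = $27,448 → take DB $38,960. Book value $272,721.
Year 2: DB = ⌊$272,721 × 125%/10⌋ = $34,090; SL = ⌊$235,521/9⌋ = $26,169 → take DB $34,090. Book value $238,631.
Year 3: DB = ⌊$238,631 × 125%/10⌋ = $29,828; SL = ⌊$201,431/8⌋ = $25,178 → take DB $29,828. Book value $208,803.
Year 4: DB = ⌊$208,803 × 125%/10⌋ = $26,100; SL = ⌊$171,603/7⌋ = $24,514 → take DB $26,100. Book value $182,703.
Year 5: DB = ⌊$182,703 × 125%/10⌋ = $22,837; SL = ⌊$145,503/6⌋ = $24,250 → take SL $24,250. Book value $158,453.
Year 6: DB = ⌊$158,453 × 125%/10⌋ = $19,806; SL = ⌊$121,253/5⌋ = $24,250 → take SL $24,250. Book value $134,203.
Year 7: DB = ⌊$134,203 × 125%/10⌋ = $16,775; SL = ⌊$97,003/4⌋ = $24,250 → take SL $24,250. Book value $109,953.
Year 8: DB = ⌊$109,953 × 125%/10⌋ = $13,744; SL = ⌊$72,753/3⌋ = $24,251 → take SL $24,251. Book value $85,702.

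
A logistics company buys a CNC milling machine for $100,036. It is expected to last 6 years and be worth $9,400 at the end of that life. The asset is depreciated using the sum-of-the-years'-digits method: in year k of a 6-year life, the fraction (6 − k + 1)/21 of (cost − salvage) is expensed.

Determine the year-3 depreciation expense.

$17,264

Depreciable base = $100,036 − $9,400 = $90,636.
Sum of the years' digits = 6+5+4+3+2+1 = 21.
Year 1: $90,636 × 6/21 = $25,896. Book value $74,140.
Year 2: $90,636 × 5/21 = $21,580. Book value $52,560.
Year 3: $90,636 × 4/21 = $17,264. Book value $35,296.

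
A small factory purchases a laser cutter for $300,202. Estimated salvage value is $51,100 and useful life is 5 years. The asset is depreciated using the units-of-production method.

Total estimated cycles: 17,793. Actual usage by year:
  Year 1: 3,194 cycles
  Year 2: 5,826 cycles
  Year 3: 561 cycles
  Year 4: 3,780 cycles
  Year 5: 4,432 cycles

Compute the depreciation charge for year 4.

$52,920

Depreciable base = $300,202 − $51,100 = $249,102.
Rate = $249,102 / 17,793 cycles = $14 per cycle.
Year 1: 3,194 × $14 = $44,716. Book value $255,486.
Year 2: 5,826 × $14 = $81,564. Book value $173,922.
Year 3: 561 × $14 = $7,854. Book value $166,068.
Year 4: 3,780 × $14 = $52,920. Book value $113,148.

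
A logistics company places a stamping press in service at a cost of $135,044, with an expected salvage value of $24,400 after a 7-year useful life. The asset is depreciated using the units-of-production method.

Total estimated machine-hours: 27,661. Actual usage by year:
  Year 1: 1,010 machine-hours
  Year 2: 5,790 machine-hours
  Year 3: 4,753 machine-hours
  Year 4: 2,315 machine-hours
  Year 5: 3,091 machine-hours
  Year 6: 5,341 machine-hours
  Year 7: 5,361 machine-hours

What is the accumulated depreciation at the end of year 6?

Depreciable base = $135,044 − $24,400 = $110,644.
Rate = $110,644 / 27,661 machine-hours = $4 per machine-hour.
Year 1: 1,010 × $4 = $4,040. Book value $131,004.
Year 2: 5,790 × $4 = $23,160. Book value $107,844.
Year 3: 4,753 × $4 = $19,012. Book value $88,832.
Year 4: 2,315 × $4 = $9,260. Book value $79,572.
Year 5: 3,091 × $4 = $12,364. Book value $67,208.
Year 6: 5,341 × $4 = $21,364. Book value $45,844.
Accumulated through year 6 = $135,044 − $45,844 = $89,200.

$89,200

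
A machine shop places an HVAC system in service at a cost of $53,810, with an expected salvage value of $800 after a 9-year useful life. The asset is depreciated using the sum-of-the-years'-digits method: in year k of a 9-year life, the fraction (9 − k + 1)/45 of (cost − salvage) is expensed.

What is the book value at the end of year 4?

Depreciable base = $53,810 − $800 = $53,010.
Sum of the years' digits = 9+8+7+6+5+4+3+2+1 = 45.
Year 1: $53,010 × 9/45 = $10,602. Book value $43,208.
Year 2: $53,010 × 8/45 = $9,424. Book value $33,784.
Year 3: $53,010 × 7/45 = $8,246. Book value $25,538.
Year 4: $53,010 × 6/45 = $7,068. Book value $18,470.

$18,470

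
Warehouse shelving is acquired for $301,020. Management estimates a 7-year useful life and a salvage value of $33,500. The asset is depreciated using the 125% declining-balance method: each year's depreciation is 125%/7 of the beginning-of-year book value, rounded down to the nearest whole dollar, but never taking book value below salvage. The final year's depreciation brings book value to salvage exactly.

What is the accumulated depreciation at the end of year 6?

$208,546

Depreciable base = $301,020 − $33,500 = $267,520.
Year 1: ⌊$301,020 × 125%/7⌋ = $53,753. Book value $247,267.
Year 2: ⌊$247,267 × 125%/7⌋ = $44,154. Book value $203,113.
Year 3: ⌊$203,113 × 125%/7⌋ = $36,270. Book value $166,843.
Year 4: ⌊$166,843 × 125%/7⌋ = $29,793. Book value $137,050.
Year 5: ⌊$137,050 × 125%/7⌋ = $24,473. Book value $112,577.
Year 6: ⌊$112,577 × 125%/7⌋ = $20,103. Book value $92,474.
Accumulated through year 6 = $301,020 − $92,474 = $208,546.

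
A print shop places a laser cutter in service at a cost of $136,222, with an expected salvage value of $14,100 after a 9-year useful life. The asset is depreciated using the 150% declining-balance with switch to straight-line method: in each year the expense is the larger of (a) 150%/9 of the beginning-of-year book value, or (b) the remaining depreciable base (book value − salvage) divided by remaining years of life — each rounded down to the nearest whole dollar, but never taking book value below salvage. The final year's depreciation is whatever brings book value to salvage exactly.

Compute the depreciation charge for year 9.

$10,162

Depreciable base = $136,222 − $14,100 = $122,122.
Year 1: DB = ⌊$136,222 × 150%/9⌋ = $22,703; SL = ⌊$122,122/9⌋ = $13,569 → take DB $22,703. Book value $113,519.
Year 2: DB = ⌊$113,519 × 150%/9⌋ = $18,919; SL = ⌊$99,419/8⌋ = $12,427 → take DB $18,919. Book value $94,600.
Year 3: DB = ⌊$94,600 × 150%/9⌋ = $15,766; SL = ⌊$80,500/7⌋ = $11,500 → take DB $15,766. Book value $78,834.
Year 4: DB = ⌊$78,834 × 150%/9⌋ = $13,139; SL = ⌊$64,734/6⌋ = $10,789 → take DB $13,139. Book value $65,695.
Year 5: DB = ⌊$65,695 × 150%/9⌋ = $10,949; SL = ⌊$51,595/5⌋ = $10,319 → take DB $10,949. Book value $54,746.
Year 6: DB = ⌊$54,746 × 150%/9⌋ = $9,124; SL = ⌊$40,646/4⌋ = $10,161 → take SL $10,161. Book value $44,585.
Year 7: DB = ⌊$44,585 × 150%/9⌋ = $7,430; SL = ⌊$30,485/3⌋ = $10,161 → take SL $10,161. Book value $34,424.
Year 8: DB = ⌊$34,424 × 150%/9⌋ = $5,737; SL = ⌊$20,324/2⌋ = $10,162 → take SL $10,162. Book value $24,262.
Year 9 (final): $24,262 − $14,100 = $10,162. Book value $14,100.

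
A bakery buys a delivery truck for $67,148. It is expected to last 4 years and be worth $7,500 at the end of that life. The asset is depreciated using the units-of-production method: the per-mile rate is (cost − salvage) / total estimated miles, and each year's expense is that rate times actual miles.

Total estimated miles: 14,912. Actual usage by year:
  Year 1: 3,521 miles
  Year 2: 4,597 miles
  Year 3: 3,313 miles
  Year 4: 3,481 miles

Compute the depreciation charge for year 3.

Depreciable base = $67,148 − $7,500 = $59,648.
Rate = $59,648 / 14,912 miles = $4 per mile.
Year 1: 3,521 × $4 = $14,084. Book value $53,064.
Year 2: 4,597 × $4 = $18,388. Book value $34,676.
Year 3: 3,313 × $4 = $13,252. Book value $21,424.

$13,252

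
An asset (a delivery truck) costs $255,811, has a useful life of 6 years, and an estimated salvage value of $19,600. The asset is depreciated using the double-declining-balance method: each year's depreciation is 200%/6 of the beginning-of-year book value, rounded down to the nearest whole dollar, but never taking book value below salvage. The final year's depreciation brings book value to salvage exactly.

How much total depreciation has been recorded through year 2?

$142,117

Depreciable base = $255,811 − $19,600 = $236,211.
Year 1: ⌊$255,811 × 200%/6⌋ = $85,270. Book value $170,541.
Year 2: ⌊$170,541 × 200%/6⌋ = $56,847. Book value $113,694.
Accumulated through year 2 = $255,811 − $113,694 = $142,117.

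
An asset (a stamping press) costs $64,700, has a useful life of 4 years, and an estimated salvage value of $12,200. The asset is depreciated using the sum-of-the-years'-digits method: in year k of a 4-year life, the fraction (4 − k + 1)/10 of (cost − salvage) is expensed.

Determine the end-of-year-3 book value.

Depreciable base = $64,700 − $12,200 = $52,500.
Sum of the years' digits = 4+3+2+1 = 10.
Year 1: $52,500 × 4/10 = $21,000. Book value $43,700.
Year 2: $52,500 × 3/10 = $15,750. Book value $27,950.
Year 3: $52,500 × 2/10 = $10,500. Book value $17,450.

$17,450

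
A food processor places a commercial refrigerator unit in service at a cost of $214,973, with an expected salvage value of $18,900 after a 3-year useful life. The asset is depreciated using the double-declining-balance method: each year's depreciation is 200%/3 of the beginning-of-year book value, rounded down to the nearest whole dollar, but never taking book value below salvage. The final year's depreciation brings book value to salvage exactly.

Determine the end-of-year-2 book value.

Depreciable base = $214,973 − $18,900 = $196,073.
Year 1: ⌊$214,973 × 200%/3⌋ = $143,315. Book value $71,658.
Year 2: ⌊$71,658 × 200%/3⌋ = $47,772. Book value $23,886.

$23,886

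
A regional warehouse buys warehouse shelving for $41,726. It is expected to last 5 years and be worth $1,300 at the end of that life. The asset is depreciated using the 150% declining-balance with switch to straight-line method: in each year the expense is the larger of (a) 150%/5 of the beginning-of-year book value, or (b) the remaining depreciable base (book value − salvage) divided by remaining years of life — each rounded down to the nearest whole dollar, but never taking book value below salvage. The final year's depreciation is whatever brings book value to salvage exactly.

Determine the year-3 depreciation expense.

$6,382

Depreciable base = $41,726 − $1,300 = $40,426.
Year 1: DB = ⌊$41,726 × 150%/5⌋ = $12,517; SL = ⌊$40,426/5⌋ = $8,085 → take DB $12,517. Book value $29,209.
Year 2: DB = ⌊$29,209 × 150%/5⌋ = $8,762; SL = ⌊$27,909/4⌋ = $6,977 → take DB $8,762. Book value $20,447.
Year 3: DB = ⌊$20,447 × 150%/5⌋ = $6,134; SL = ⌊$19,147/3⌋ = $6,382 → take SL $6,382. Book value $14,065.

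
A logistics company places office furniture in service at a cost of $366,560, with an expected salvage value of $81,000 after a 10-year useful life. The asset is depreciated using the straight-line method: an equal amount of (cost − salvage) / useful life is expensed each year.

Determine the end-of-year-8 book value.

$138,112

Depreciable base = $366,560 − $81,000 = $285,560.
Annual expense = $285,560 / 10 = $28,556.
End of year 1: book value $338,004.
End of year 2: book value $309,448.
End of year 3: book value $280,892.
End of year 4: book value $252,336.
End of year 5: book value $223,780.
End of year 6: book value $195,224.
End of year 7: book value $166,668.
End of year 8: book value $138,112.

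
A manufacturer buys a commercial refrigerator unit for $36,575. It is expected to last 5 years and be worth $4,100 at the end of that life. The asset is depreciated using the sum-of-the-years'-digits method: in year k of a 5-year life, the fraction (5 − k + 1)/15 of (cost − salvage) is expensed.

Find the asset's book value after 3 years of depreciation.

$10,595

Depreciable base = $36,575 − $4,100 = $32,475.
Sum of the years' digits = 5+4+3+2+1 = 15.
Year 1: $32,475 × 5/15 = $10,825. Book value $25,750.
Year 2: $32,475 × 4/15 = $8,660. Book value $17,090.
Year 3: $32,475 × 3/15 = $6,495. Book value $10,595.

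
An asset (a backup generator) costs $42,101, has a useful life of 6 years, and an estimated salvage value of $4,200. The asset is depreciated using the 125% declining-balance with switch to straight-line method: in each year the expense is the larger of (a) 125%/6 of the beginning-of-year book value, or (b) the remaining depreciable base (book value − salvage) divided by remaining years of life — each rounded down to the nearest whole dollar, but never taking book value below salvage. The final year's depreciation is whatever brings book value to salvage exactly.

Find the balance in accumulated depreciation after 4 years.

$26,807

Depreciable base = $42,101 − $4,200 = $37,901.
Year 1: DB = ⌊$42,101 × 125%/6⌋ = $8,771; SL = ⌊$37,901/6⌋ = $6,316 → take DB $8,771. Book value $33,330.
Year 2: DB = ⌊$33,330 × 125%/6⌋ = $6,943; SL = ⌊$29,130/5⌋ = $5,826 → take DB $6,943. Book value $26,387.
Year 3: DB = ⌊$26,387 × 125%/6⌋ = $5,497; SL = ⌊$22,187/4⌋ = $5,546 → take SL $5,546. Book value $20,841.
Year 4: DB = ⌊$20,841 × 125%/6⌋ = $4,341; SL = ⌊$16,641/3⌋ = $5,547 → take SL $5,547. Book value $15,294.
Accumulated through year 4 = $42,101 − $15,294 = $26,807.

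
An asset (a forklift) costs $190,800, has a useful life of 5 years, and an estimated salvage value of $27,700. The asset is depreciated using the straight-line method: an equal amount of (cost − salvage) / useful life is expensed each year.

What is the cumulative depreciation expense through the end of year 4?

$130,480

Depreciable base = $190,800 − $27,700 = $163,100.
Annual expense = $163,100 / 5 = $32,620.
End of year 1: book value $158,180.
End of year 2: book value $125,560.
End of year 3: book value $92,940.
End of year 4: book value $60,320.
Accumulated through year 4 = $190,800 − $60,320 = $130,480.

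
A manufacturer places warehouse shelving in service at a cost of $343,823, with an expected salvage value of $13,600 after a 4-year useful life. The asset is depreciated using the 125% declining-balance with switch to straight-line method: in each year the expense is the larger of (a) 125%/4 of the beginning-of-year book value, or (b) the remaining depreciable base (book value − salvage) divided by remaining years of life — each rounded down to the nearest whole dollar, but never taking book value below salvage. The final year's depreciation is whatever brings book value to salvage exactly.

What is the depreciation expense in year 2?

$74,259

Depreciable base = $343,823 − $13,600 = $330,223.
Year 1: DB = ⌊$343,823 × 125%/4⌋ = $107,444; SL = ⌊$330,223/4⌋ = $82,555 → take DB $107,444. Book value $236,379.
Year 2: DB = ⌊$236,379 × 125%/4⌋ = $73,868; SL = ⌊$222,779/3⌋ = $74,259 → take SL $74,259. Book value $162,120.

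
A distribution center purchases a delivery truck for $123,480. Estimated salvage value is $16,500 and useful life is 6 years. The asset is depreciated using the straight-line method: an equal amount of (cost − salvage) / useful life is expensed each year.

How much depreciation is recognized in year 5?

$17,830

Depreciable base = $123,480 − $16,500 = $106,980.
Annual expense = $106,980 / 6 = $17,830.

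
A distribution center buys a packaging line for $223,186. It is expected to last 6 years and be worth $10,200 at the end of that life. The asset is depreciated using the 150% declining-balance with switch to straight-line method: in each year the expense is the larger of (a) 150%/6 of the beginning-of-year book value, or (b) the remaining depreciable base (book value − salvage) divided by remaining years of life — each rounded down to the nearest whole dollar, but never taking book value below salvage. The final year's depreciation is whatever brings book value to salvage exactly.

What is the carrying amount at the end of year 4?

$66,172

Depreciable base = $223,186 − $10,200 = $212,986.
Year 1: DB = ⌊$223,186 × 150%/6⌋ = $55,796; SL = ⌊$212,986/6⌋ = $35,497 → take DB $55,796. Book value $167,390.
Year 2: DB = ⌊$167,390 × 150%/6⌋ = $41,847; SL = ⌊$157,190/5⌋ = $31,438 → take DB $41,847. Book value $125,543.
Year 3: DB = ⌊$125,543 × 150%/6⌋ = $31,385; SL = ⌊$115,343/4⌋ = $28,835 → take DB $31,385. Book value $94,158.
Year 4: DB = ⌊$94,158 × 150%/6⌋ = $23,539; SL = ⌊$83,958/3⌋ = $27,986 → take SL $27,986. Book value $66,172.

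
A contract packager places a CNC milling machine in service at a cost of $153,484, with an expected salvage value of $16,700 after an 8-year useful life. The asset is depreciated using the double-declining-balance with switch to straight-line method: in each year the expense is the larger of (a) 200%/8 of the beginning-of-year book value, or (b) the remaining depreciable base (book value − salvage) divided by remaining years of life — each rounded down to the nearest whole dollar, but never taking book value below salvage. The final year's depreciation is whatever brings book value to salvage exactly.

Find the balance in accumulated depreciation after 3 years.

$88,732

Depreciable base = $153,484 − $16,700 = $136,784.
Year 1: DB = ⌊$153,484 × 200%/8⌋ = $38,371; SL = ⌊$136,784/8⌋ = $17,098 → take DB $38,371. Book value $115,113.
Year 2: DB = ⌊$115,113 × 200%/8⌋ = $28,778; SL = ⌊$98,413/7⌋ = $14,059 → take DB $28,778. Book value $86,335.
Year 3: DB = ⌊$86,335 × 200%/8⌋ = $21,583; SL = ⌊$69,635/6⌋ = $11,605 → take DB $21,583. Book value $64,752.
Accumulated through year 3 = $153,484 − $64,752 = $88,732.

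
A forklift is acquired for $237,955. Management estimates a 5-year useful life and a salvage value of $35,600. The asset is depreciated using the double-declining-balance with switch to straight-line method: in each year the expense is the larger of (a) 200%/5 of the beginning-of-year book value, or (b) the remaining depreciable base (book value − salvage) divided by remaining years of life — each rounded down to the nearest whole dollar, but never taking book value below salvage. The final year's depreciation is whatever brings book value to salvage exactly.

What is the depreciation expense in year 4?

$15,799

Depreciable base = $237,955 − $35,600 = $202,355.
Year 1: DB = ⌊$237,955 × 200%/5⌋ = $95,182; SL = ⌊$202,355/5⌋ = $40,471 → take DB $95,182. Book value $142,773.
Year 2: DB = ⌊$142,773 × 200%/5⌋ = $57,109; SL = ⌊$107,173/4⌋ = $26,793 → take DB $57,109. Book value $85,664.
Year 3: DB = ⌊$85,664 × 200%/5⌋ = $34,265; SL = ⌊$50,064/3⌋ = $16,688 → take DB $34,265. Book value $51,399.
Year 4: DB = ⌊$51,399 × 200%/5⌋ = $20,559; SL = ⌊$15,799/2⌋ = $7,899 → take DB $20,559, capped at $15,799. Book value $35,600.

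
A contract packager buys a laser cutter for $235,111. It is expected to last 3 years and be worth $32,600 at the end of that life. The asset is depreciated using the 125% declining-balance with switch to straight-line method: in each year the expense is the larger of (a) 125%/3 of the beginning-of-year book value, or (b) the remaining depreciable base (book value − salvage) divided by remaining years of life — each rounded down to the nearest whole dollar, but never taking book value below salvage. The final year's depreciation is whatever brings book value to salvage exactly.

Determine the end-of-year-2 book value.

Depreciable base = $235,111 − $32,600 = $202,511.
Year 1: DB = ⌊$235,111 × 125%/3⌋ = $97,962; SL = ⌊$202,511/3⌋ = $67,503 → take DB $97,962. Book value $137,149.
Year 2: DB = ⌊$137,149 × 125%/3⌋ = $57,145; SL = ⌊$104,549/2⌋ = $52,274 → take DB $57,145. Book value $80,004.

$80,004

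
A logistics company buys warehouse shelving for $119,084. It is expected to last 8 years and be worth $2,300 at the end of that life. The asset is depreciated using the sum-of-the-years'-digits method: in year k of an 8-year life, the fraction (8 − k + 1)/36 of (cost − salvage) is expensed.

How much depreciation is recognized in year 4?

Depreciable base = $119,084 − $2,300 = $116,784.
Sum of the years' digits = 8+7+6+5+4+3+2+1 = 36.
Year 1: $116,784 × 8/36 = $25,952. Book value $93,132.
Year 2: $116,784 × 7/36 = $22,708. Book value $70,424.
Year 3: $116,784 × 6/36 = $19,464. Book value $50,960.
Year 4: $116,784 × 5/36 = $16,220. Book value $34,740.

$16,220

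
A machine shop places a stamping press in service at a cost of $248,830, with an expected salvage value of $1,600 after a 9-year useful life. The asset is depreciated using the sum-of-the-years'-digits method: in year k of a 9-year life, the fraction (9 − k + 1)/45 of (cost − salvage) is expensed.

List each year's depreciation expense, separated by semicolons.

$49,446; $43,952; $38,458; $32,964; $27,470; $21,976; $16,482; $10,988; $5,494

Depreciable base = $248,830 − $1,600 = $247,230.
Sum of the years' digits = 9+8+7+6+5+4+3+2+1 = 45.
Year 1: $247,230 × 9/45 = $49,446. Book value $199,384.
Year 2: $247,230 × 8/45 = $43,952. Book value $155,432.
Year 3: $247,230 × 7/45 = $38,458. Book value $116,974.
Year 4: $247,230 × 6/45 = $32,964. Book value $84,010.
Year 5: $247,230 × 5/45 = $27,470. Book value $56,540.
Year 6: $247,230 × 4/45 = $21,976. Book value $34,564.
Year 7: $247,230 × 3/45 = $16,482. Book value $18,082.
Year 8: $247,230 × 2/45 = $10,988. Book value $7,094.
Year 9: $247,230 × 1/45 = $5,494. Book value $1,600.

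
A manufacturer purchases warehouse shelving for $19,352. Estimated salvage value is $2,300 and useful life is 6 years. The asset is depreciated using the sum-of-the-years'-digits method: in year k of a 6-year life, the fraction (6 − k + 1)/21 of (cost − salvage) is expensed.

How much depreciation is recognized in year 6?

$812

Depreciable base = $19,352 − $2,300 = $17,052.
Sum of the years' digits = 6+5+4+3+2+1 = 21.
Year 1: $17,052 × 6/21 = $4,872. Book value $14,480.
Year 2: $17,052 × 5/21 = $4,060. Book value $10,420.
Year 3: $17,052 × 4/21 = $3,248. Book value $7,172.
Year 4: $17,052 × 3/21 = $2,436. Book value $4,736.
Year 5: $17,052 × 2/21 = $1,624. Book value $3,112.
Year 6: $17,052 × 1/21 = $812. Book value $2,300.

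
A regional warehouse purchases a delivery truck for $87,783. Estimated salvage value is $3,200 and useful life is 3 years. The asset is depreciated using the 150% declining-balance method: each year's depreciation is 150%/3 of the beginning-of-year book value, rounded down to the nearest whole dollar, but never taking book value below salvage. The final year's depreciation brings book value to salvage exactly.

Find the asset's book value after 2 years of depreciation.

Depreciable base = $87,783 − $3,200 = $84,583.
Year 1: ⌊$87,783 × 150%/3⌋ = $43,891. Book value $43,892.
Year 2: ⌊$43,892 × 150%/3⌋ = $21,946. Book value $21,946.

$21,946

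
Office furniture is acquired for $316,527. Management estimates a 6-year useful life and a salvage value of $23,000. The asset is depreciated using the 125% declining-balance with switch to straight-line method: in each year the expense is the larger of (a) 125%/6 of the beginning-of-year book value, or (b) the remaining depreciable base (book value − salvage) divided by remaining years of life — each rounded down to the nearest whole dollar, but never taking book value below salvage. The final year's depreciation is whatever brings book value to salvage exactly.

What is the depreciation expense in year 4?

Depreciable base = $316,527 − $23,000 = $293,527.
Year 1: DB = ⌊$316,527 × 125%/6⌋ = $65,943; SL = ⌊$293,527/6⌋ = $48,921 → take DB $65,943. Book value $250,584.
Year 2: DB = ⌊$250,584 × 125%/6⌋ = $52,205; SL = ⌊$227,584/5⌋ = $45,516 → take DB $52,205. Book value $198,379.
Year 3: DB = ⌊$198,379 × 125%/6⌋ = $41,328; SL = ⌊$175,379/4⌋ = $43,844 → take SL $43,844. Book value $154,535.
Year 4: DB = ⌊$154,535 × 125%/6⌋ = $32,194; SL = ⌊$131,535/3⌋ = $43,845 → take SL $43,845. Book value $110,690.

$43,845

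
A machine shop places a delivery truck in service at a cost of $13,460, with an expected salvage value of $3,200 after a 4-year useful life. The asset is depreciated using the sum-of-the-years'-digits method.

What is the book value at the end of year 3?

$4,226

Depreciable base = $13,460 − $3,200 = $10,260.
Sum of the years' digits = 4+3+2+1 = 10.
Year 1: $10,260 × 4/10 = $4,104. Book value $9,356.
Year 2: $10,260 × 3/10 = $3,078. Book value $6,278.
Year 3: $10,260 × 2/10 = $2,052. Book value $4,226.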